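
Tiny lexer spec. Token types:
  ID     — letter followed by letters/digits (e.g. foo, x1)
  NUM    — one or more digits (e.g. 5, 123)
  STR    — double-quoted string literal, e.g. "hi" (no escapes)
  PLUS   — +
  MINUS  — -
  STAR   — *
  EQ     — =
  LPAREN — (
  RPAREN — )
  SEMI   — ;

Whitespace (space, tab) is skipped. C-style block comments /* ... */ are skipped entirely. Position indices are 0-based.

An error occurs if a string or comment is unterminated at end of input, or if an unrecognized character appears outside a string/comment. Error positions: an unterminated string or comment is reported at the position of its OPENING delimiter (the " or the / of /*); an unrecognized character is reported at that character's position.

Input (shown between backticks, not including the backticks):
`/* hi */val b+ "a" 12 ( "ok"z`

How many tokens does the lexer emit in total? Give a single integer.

pos=0: enter COMMENT mode (saw '/*')
exit COMMENT mode (now at pos=8)
pos=8: emit ID 'val' (now at pos=11)
pos=12: emit ID 'b' (now at pos=13)
pos=13: emit PLUS '+'
pos=15: enter STRING mode
pos=15: emit STR "a" (now at pos=18)
pos=19: emit NUM '12' (now at pos=21)
pos=22: emit LPAREN '('
pos=24: enter STRING mode
pos=24: emit STR "ok" (now at pos=28)
pos=28: emit ID 'z' (now at pos=29)
DONE. 8 tokens: [ID, ID, PLUS, STR, NUM, LPAREN, STR, ID]

Answer: 8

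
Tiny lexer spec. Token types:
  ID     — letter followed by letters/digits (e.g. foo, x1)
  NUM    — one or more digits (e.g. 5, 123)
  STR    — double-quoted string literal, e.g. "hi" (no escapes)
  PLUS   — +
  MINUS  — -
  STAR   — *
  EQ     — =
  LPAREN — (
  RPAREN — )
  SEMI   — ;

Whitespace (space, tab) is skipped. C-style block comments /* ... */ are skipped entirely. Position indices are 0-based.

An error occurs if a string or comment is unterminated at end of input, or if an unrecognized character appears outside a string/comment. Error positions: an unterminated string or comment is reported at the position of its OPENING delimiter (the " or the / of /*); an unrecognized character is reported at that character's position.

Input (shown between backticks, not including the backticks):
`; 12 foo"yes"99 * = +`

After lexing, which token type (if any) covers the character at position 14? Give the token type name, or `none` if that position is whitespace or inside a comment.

pos=0: emit SEMI ';'
pos=2: emit NUM '12' (now at pos=4)
pos=5: emit ID 'foo' (now at pos=8)
pos=8: enter STRING mode
pos=8: emit STR "yes" (now at pos=13)
pos=13: emit NUM '99' (now at pos=15)
pos=16: emit STAR '*'
pos=18: emit EQ '='
pos=20: emit PLUS '+'
DONE. 8 tokens: [SEMI, NUM, ID, STR, NUM, STAR, EQ, PLUS]
Position 14: char is '9' -> NUM

Answer: NUM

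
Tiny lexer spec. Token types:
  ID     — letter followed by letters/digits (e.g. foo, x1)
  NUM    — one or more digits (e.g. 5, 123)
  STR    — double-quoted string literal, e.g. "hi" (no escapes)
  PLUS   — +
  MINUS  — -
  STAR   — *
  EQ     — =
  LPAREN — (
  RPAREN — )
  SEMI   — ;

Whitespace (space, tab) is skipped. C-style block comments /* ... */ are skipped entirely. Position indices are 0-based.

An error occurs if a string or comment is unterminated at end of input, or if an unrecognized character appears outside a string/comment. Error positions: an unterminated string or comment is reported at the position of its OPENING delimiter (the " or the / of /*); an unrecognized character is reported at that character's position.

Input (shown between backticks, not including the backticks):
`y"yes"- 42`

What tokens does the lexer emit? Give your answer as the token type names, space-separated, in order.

pos=0: emit ID 'y' (now at pos=1)
pos=1: enter STRING mode
pos=1: emit STR "yes" (now at pos=6)
pos=6: emit MINUS '-'
pos=8: emit NUM '42' (now at pos=10)
DONE. 4 tokens: [ID, STR, MINUS, NUM]

Answer: ID STR MINUS NUM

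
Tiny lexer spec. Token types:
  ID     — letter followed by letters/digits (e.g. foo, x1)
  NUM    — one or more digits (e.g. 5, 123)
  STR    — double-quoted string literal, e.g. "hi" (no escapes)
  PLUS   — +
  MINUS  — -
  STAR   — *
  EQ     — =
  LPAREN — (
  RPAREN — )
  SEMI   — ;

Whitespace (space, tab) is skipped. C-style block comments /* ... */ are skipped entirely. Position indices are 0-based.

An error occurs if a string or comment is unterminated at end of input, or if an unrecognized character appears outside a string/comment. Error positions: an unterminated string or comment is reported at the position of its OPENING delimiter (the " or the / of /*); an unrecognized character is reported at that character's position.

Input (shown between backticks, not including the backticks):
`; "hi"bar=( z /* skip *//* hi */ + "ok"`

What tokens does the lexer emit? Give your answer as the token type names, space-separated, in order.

Answer: SEMI STR ID EQ LPAREN ID PLUS STR

Derivation:
pos=0: emit SEMI ';'
pos=2: enter STRING mode
pos=2: emit STR "hi" (now at pos=6)
pos=6: emit ID 'bar' (now at pos=9)
pos=9: emit EQ '='
pos=10: emit LPAREN '('
pos=12: emit ID 'z' (now at pos=13)
pos=14: enter COMMENT mode (saw '/*')
exit COMMENT mode (now at pos=24)
pos=24: enter COMMENT mode (saw '/*')
exit COMMENT mode (now at pos=32)
pos=33: emit PLUS '+'
pos=35: enter STRING mode
pos=35: emit STR "ok" (now at pos=39)
DONE. 8 tokens: [SEMI, STR, ID, EQ, LPAREN, ID, PLUS, STR]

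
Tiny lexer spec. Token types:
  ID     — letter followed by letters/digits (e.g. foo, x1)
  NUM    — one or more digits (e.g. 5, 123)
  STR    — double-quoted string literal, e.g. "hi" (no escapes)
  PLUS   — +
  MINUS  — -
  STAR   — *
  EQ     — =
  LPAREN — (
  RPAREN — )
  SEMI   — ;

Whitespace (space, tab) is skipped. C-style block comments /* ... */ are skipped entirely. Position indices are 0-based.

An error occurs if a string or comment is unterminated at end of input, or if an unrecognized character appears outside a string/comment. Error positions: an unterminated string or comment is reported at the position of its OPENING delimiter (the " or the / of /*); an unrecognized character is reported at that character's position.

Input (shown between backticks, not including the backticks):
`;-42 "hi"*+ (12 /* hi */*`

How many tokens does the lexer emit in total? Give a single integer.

Answer: 9

Derivation:
pos=0: emit SEMI ';'
pos=1: emit MINUS '-'
pos=2: emit NUM '42' (now at pos=4)
pos=5: enter STRING mode
pos=5: emit STR "hi" (now at pos=9)
pos=9: emit STAR '*'
pos=10: emit PLUS '+'
pos=12: emit LPAREN '('
pos=13: emit NUM '12' (now at pos=15)
pos=16: enter COMMENT mode (saw '/*')
exit COMMENT mode (now at pos=24)
pos=24: emit STAR '*'
DONE. 9 tokens: [SEMI, MINUS, NUM, STR, STAR, PLUS, LPAREN, NUM, STAR]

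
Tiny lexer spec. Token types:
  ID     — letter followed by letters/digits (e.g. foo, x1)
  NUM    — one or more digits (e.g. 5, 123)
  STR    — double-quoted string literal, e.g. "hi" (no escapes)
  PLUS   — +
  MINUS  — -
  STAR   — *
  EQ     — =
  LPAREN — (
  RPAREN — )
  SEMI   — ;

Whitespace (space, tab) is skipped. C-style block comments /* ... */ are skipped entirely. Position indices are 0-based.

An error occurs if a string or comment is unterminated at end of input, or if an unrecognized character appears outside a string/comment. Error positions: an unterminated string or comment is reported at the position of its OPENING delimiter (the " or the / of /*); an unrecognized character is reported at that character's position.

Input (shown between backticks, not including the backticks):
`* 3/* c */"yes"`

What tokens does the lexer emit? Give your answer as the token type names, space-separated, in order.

pos=0: emit STAR '*'
pos=2: emit NUM '3' (now at pos=3)
pos=3: enter COMMENT mode (saw '/*')
exit COMMENT mode (now at pos=10)
pos=10: enter STRING mode
pos=10: emit STR "yes" (now at pos=15)
DONE. 3 tokens: [STAR, NUM, STR]

Answer: STAR NUM STR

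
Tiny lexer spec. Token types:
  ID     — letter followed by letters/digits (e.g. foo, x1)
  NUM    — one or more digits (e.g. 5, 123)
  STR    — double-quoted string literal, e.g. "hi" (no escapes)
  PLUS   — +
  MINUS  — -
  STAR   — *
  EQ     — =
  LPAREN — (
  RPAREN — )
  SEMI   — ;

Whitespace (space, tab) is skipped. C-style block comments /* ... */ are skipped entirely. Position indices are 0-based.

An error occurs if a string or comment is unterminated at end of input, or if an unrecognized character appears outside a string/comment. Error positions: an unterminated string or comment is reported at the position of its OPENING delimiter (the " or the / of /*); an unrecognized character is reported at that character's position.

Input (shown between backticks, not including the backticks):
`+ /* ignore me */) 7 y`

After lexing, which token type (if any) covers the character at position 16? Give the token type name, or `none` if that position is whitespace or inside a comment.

pos=0: emit PLUS '+'
pos=2: enter COMMENT mode (saw '/*')
exit COMMENT mode (now at pos=17)
pos=17: emit RPAREN ')'
pos=19: emit NUM '7' (now at pos=20)
pos=21: emit ID 'y' (now at pos=22)
DONE. 4 tokens: [PLUS, RPAREN, NUM, ID]
Position 16: char is '/' -> none

Answer: none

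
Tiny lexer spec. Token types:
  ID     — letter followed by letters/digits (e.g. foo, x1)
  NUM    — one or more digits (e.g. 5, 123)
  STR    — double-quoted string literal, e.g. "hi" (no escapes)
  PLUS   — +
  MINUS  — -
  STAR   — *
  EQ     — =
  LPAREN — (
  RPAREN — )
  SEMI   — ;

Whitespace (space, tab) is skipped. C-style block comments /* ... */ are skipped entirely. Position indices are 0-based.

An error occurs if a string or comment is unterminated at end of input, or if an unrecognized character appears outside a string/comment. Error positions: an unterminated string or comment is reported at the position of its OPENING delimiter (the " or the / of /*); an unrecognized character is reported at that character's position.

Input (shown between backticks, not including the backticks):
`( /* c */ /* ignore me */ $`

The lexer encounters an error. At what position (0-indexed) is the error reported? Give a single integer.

pos=0: emit LPAREN '('
pos=2: enter COMMENT mode (saw '/*')
exit COMMENT mode (now at pos=9)
pos=10: enter COMMENT mode (saw '/*')
exit COMMENT mode (now at pos=25)
pos=26: ERROR — unrecognized char '$'

Answer: 26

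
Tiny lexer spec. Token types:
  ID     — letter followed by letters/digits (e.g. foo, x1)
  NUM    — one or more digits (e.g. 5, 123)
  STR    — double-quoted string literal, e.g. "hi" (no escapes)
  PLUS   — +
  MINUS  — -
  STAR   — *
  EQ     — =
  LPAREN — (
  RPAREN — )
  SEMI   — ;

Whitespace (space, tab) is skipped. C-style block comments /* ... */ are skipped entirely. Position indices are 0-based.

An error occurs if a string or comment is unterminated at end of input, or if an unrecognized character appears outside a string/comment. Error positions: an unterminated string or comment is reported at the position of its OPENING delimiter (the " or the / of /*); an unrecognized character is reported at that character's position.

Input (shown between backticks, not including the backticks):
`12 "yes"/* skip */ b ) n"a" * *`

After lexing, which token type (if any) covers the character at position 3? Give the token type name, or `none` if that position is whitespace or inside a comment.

Answer: STR

Derivation:
pos=0: emit NUM '12' (now at pos=2)
pos=3: enter STRING mode
pos=3: emit STR "yes" (now at pos=8)
pos=8: enter COMMENT mode (saw '/*')
exit COMMENT mode (now at pos=18)
pos=19: emit ID 'b' (now at pos=20)
pos=21: emit RPAREN ')'
pos=23: emit ID 'n' (now at pos=24)
pos=24: enter STRING mode
pos=24: emit STR "a" (now at pos=27)
pos=28: emit STAR '*'
pos=30: emit STAR '*'
DONE. 8 tokens: [NUM, STR, ID, RPAREN, ID, STR, STAR, STAR]
Position 3: char is '"' -> STR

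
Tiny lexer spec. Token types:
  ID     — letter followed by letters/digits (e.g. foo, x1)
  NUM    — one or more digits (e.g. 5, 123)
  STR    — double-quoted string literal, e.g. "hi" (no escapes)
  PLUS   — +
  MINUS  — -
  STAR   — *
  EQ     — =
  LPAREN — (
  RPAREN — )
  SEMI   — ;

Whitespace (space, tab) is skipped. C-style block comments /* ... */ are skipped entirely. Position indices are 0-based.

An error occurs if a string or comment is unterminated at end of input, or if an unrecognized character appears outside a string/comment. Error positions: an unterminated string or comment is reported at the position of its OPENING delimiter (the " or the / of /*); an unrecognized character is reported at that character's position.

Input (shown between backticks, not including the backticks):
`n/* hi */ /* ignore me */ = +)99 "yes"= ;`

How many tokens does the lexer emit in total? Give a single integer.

Answer: 8

Derivation:
pos=0: emit ID 'n' (now at pos=1)
pos=1: enter COMMENT mode (saw '/*')
exit COMMENT mode (now at pos=9)
pos=10: enter COMMENT mode (saw '/*')
exit COMMENT mode (now at pos=25)
pos=26: emit EQ '='
pos=28: emit PLUS '+'
pos=29: emit RPAREN ')'
pos=30: emit NUM '99' (now at pos=32)
pos=33: enter STRING mode
pos=33: emit STR "yes" (now at pos=38)
pos=38: emit EQ '='
pos=40: emit SEMI ';'
DONE. 8 tokens: [ID, EQ, PLUS, RPAREN, NUM, STR, EQ, SEMI]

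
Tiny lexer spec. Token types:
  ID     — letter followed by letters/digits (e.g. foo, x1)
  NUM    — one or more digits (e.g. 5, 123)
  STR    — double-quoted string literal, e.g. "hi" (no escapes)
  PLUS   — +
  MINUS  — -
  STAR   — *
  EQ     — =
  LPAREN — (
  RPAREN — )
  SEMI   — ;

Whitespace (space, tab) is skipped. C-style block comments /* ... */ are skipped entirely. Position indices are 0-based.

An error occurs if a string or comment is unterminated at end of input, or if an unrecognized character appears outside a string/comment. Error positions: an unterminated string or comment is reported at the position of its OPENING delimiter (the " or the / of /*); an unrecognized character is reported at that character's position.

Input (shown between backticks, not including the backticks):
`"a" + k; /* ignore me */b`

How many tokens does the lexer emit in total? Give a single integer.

pos=0: enter STRING mode
pos=0: emit STR "a" (now at pos=3)
pos=4: emit PLUS '+'
pos=6: emit ID 'k' (now at pos=7)
pos=7: emit SEMI ';'
pos=9: enter COMMENT mode (saw '/*')
exit COMMENT mode (now at pos=24)
pos=24: emit ID 'b' (now at pos=25)
DONE. 5 tokens: [STR, PLUS, ID, SEMI, ID]

Answer: 5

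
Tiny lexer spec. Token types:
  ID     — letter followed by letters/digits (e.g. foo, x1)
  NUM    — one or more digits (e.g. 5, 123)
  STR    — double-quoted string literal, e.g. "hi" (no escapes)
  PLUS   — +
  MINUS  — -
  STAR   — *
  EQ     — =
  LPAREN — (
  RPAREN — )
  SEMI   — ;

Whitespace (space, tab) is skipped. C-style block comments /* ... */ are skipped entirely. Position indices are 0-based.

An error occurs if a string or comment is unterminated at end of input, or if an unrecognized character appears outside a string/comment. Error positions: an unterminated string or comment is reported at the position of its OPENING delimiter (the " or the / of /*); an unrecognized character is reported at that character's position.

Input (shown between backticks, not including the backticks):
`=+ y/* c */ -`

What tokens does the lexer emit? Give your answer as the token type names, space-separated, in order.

Answer: EQ PLUS ID MINUS

Derivation:
pos=0: emit EQ '='
pos=1: emit PLUS '+'
pos=3: emit ID 'y' (now at pos=4)
pos=4: enter COMMENT mode (saw '/*')
exit COMMENT mode (now at pos=11)
pos=12: emit MINUS '-'
DONE. 4 tokens: [EQ, PLUS, ID, MINUS]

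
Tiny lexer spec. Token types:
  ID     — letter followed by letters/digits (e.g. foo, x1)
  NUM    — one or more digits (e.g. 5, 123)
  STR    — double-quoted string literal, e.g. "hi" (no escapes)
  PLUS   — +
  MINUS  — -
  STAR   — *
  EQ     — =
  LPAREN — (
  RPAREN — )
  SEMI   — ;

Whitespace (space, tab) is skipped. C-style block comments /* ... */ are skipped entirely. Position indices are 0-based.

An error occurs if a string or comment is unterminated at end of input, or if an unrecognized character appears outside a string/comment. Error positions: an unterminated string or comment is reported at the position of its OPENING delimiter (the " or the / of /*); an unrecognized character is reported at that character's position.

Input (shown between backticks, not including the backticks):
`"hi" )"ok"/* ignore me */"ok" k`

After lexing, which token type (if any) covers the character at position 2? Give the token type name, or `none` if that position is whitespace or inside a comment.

Answer: STR

Derivation:
pos=0: enter STRING mode
pos=0: emit STR "hi" (now at pos=4)
pos=5: emit RPAREN ')'
pos=6: enter STRING mode
pos=6: emit STR "ok" (now at pos=10)
pos=10: enter COMMENT mode (saw '/*')
exit COMMENT mode (now at pos=25)
pos=25: enter STRING mode
pos=25: emit STR "ok" (now at pos=29)
pos=30: emit ID 'k' (now at pos=31)
DONE. 5 tokens: [STR, RPAREN, STR, STR, ID]
Position 2: char is 'i' -> STR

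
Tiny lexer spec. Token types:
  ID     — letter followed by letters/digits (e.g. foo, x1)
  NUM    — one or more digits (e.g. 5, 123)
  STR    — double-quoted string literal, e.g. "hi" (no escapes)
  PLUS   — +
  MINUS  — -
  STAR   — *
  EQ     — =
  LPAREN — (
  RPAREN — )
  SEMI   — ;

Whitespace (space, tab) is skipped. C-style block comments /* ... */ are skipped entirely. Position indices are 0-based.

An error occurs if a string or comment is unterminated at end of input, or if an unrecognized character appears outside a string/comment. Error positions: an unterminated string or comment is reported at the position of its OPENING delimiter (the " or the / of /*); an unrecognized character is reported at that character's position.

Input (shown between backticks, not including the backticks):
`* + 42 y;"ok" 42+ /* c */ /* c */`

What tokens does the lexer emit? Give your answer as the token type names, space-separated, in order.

pos=0: emit STAR '*'
pos=2: emit PLUS '+'
pos=4: emit NUM '42' (now at pos=6)
pos=7: emit ID 'y' (now at pos=8)
pos=8: emit SEMI ';'
pos=9: enter STRING mode
pos=9: emit STR "ok" (now at pos=13)
pos=14: emit NUM '42' (now at pos=16)
pos=16: emit PLUS '+'
pos=18: enter COMMENT mode (saw '/*')
exit COMMENT mode (now at pos=25)
pos=26: enter COMMENT mode (saw '/*')
exit COMMENT mode (now at pos=33)
DONE. 8 tokens: [STAR, PLUS, NUM, ID, SEMI, STR, NUM, PLUS]

Answer: STAR PLUS NUM ID SEMI STR NUM PLUS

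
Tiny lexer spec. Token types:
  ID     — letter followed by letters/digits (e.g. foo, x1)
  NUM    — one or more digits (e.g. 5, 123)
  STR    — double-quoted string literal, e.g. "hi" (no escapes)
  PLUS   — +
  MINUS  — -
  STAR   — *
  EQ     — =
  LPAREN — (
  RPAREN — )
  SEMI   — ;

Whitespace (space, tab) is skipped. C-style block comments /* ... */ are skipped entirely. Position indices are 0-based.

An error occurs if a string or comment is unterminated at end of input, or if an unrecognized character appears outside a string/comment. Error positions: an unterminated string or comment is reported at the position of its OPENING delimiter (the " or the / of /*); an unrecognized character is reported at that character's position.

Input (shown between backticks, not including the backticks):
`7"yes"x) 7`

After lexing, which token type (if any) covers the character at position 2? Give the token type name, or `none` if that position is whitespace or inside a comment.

pos=0: emit NUM '7' (now at pos=1)
pos=1: enter STRING mode
pos=1: emit STR "yes" (now at pos=6)
pos=6: emit ID 'x' (now at pos=7)
pos=7: emit RPAREN ')'
pos=9: emit NUM '7' (now at pos=10)
DONE. 5 tokens: [NUM, STR, ID, RPAREN, NUM]
Position 2: char is 'y' -> STR

Answer: STR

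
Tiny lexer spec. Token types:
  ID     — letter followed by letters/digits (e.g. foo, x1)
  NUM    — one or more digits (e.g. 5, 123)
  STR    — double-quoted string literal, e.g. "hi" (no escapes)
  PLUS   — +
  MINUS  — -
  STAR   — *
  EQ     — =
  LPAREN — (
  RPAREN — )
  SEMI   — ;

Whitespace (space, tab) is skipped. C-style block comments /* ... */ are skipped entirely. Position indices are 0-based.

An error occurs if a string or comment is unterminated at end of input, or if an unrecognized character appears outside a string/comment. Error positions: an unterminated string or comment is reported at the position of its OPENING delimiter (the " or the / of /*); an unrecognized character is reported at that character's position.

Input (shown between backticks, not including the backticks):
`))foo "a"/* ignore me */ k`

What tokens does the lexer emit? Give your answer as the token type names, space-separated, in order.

pos=0: emit RPAREN ')'
pos=1: emit RPAREN ')'
pos=2: emit ID 'foo' (now at pos=5)
pos=6: enter STRING mode
pos=6: emit STR "a" (now at pos=9)
pos=9: enter COMMENT mode (saw '/*')
exit COMMENT mode (now at pos=24)
pos=25: emit ID 'k' (now at pos=26)
DONE. 5 tokens: [RPAREN, RPAREN, ID, STR, ID]

Answer: RPAREN RPAREN ID STR ID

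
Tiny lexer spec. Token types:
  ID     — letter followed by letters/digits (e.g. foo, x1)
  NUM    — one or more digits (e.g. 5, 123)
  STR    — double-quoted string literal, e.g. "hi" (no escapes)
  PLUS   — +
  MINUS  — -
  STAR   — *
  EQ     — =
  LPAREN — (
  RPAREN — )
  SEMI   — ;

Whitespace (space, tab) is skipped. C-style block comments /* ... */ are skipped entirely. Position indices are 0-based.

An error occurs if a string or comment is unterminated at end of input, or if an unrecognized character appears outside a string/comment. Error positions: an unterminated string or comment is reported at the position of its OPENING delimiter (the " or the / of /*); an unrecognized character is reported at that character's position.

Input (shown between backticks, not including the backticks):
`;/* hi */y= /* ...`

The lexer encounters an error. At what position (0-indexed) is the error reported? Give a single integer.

pos=0: emit SEMI ';'
pos=1: enter COMMENT mode (saw '/*')
exit COMMENT mode (now at pos=9)
pos=9: emit ID 'y' (now at pos=10)
pos=10: emit EQ '='
pos=12: enter COMMENT mode (saw '/*')
pos=12: ERROR — unterminated comment (reached EOF)

Answer: 12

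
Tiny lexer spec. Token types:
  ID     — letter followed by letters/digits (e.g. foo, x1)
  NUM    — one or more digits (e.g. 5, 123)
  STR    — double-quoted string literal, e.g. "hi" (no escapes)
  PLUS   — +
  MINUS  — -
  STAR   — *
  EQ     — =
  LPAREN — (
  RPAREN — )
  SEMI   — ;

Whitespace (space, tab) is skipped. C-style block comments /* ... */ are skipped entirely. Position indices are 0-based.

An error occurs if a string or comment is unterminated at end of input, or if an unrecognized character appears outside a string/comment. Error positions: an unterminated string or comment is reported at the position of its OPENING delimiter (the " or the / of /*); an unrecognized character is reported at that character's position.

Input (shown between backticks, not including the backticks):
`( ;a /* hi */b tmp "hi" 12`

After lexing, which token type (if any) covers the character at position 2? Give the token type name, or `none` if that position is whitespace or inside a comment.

pos=0: emit LPAREN '('
pos=2: emit SEMI ';'
pos=3: emit ID 'a' (now at pos=4)
pos=5: enter COMMENT mode (saw '/*')
exit COMMENT mode (now at pos=13)
pos=13: emit ID 'b' (now at pos=14)
pos=15: emit ID 'tmp' (now at pos=18)
pos=19: enter STRING mode
pos=19: emit STR "hi" (now at pos=23)
pos=24: emit NUM '12' (now at pos=26)
DONE. 7 tokens: [LPAREN, SEMI, ID, ID, ID, STR, NUM]
Position 2: char is ';' -> SEMI

Answer: SEMI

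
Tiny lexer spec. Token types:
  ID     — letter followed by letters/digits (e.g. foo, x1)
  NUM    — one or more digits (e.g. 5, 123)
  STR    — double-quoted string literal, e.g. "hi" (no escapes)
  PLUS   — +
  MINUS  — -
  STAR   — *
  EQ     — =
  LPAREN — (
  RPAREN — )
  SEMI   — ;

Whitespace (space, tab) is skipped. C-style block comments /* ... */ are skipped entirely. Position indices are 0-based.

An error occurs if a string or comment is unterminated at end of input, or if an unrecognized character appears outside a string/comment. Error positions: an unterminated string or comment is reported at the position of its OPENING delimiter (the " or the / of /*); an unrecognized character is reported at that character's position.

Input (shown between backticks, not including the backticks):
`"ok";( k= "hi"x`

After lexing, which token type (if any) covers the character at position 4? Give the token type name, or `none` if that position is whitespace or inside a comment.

pos=0: enter STRING mode
pos=0: emit STR "ok" (now at pos=4)
pos=4: emit SEMI ';'
pos=5: emit LPAREN '('
pos=7: emit ID 'k' (now at pos=8)
pos=8: emit EQ '='
pos=10: enter STRING mode
pos=10: emit STR "hi" (now at pos=14)
pos=14: emit ID 'x' (now at pos=15)
DONE. 7 tokens: [STR, SEMI, LPAREN, ID, EQ, STR, ID]
Position 4: char is ';' -> SEMI

Answer: SEMI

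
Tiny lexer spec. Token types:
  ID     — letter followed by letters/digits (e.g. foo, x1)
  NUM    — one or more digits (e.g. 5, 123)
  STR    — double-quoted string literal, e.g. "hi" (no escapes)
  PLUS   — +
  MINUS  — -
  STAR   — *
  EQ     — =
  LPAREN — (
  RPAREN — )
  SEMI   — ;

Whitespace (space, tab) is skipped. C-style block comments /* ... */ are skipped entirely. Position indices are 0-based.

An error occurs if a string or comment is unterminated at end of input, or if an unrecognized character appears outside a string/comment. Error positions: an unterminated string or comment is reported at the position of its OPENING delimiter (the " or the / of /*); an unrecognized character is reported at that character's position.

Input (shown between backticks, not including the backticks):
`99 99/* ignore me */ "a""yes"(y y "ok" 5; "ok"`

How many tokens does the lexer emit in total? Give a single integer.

pos=0: emit NUM '99' (now at pos=2)
pos=3: emit NUM '99' (now at pos=5)
pos=5: enter COMMENT mode (saw '/*')
exit COMMENT mode (now at pos=20)
pos=21: enter STRING mode
pos=21: emit STR "a" (now at pos=24)
pos=24: enter STRING mode
pos=24: emit STR "yes" (now at pos=29)
pos=29: emit LPAREN '('
pos=30: emit ID 'y' (now at pos=31)
pos=32: emit ID 'y' (now at pos=33)
pos=34: enter STRING mode
pos=34: emit STR "ok" (now at pos=38)
pos=39: emit NUM '5' (now at pos=40)
pos=40: emit SEMI ';'
pos=42: enter STRING mode
pos=42: emit STR "ok" (now at pos=46)
DONE. 11 tokens: [NUM, NUM, STR, STR, LPAREN, ID, ID, STR, NUM, SEMI, STR]

Answer: 11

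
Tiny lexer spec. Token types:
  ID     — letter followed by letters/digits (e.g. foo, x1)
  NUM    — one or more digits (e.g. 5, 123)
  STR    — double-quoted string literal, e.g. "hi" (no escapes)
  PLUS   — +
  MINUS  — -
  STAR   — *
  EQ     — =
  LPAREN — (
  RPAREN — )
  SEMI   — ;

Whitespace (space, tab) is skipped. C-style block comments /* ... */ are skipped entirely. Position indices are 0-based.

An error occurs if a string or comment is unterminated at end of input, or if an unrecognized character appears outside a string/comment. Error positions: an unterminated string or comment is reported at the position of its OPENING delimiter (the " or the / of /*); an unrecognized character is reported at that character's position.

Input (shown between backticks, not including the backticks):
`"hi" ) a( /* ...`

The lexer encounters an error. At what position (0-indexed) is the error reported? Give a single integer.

Answer: 10

Derivation:
pos=0: enter STRING mode
pos=0: emit STR "hi" (now at pos=4)
pos=5: emit RPAREN ')'
pos=7: emit ID 'a' (now at pos=8)
pos=8: emit LPAREN '('
pos=10: enter COMMENT mode (saw '/*')
pos=10: ERROR — unterminated comment (reached EOF)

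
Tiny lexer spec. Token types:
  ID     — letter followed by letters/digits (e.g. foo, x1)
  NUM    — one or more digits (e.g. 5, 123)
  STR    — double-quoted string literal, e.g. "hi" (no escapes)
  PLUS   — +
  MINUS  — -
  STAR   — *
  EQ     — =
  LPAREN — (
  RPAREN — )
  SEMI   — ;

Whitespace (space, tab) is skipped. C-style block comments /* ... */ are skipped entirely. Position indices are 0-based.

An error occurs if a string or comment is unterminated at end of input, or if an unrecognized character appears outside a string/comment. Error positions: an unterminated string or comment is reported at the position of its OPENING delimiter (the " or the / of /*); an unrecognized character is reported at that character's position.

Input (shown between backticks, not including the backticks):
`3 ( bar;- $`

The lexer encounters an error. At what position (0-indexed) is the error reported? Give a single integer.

pos=0: emit NUM '3' (now at pos=1)
pos=2: emit LPAREN '('
pos=4: emit ID 'bar' (now at pos=7)
pos=7: emit SEMI ';'
pos=8: emit MINUS '-'
pos=10: ERROR — unrecognized char '$'

Answer: 10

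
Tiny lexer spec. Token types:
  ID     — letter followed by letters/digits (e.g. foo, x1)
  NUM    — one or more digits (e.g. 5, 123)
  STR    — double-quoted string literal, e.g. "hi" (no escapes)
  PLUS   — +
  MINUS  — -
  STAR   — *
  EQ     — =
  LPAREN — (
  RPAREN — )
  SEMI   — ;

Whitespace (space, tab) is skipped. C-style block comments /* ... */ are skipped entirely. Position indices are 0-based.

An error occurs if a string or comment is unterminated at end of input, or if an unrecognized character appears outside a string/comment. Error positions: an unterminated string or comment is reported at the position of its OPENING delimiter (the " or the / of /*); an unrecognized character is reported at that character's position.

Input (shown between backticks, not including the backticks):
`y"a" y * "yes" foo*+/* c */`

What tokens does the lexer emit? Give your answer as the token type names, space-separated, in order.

pos=0: emit ID 'y' (now at pos=1)
pos=1: enter STRING mode
pos=1: emit STR "a" (now at pos=4)
pos=5: emit ID 'y' (now at pos=6)
pos=7: emit STAR '*'
pos=9: enter STRING mode
pos=9: emit STR "yes" (now at pos=14)
pos=15: emit ID 'foo' (now at pos=18)
pos=18: emit STAR '*'
pos=19: emit PLUS '+'
pos=20: enter COMMENT mode (saw '/*')
exit COMMENT mode (now at pos=27)
DONE. 8 tokens: [ID, STR, ID, STAR, STR, ID, STAR, PLUS]

Answer: ID STR ID STAR STR ID STAR PLUS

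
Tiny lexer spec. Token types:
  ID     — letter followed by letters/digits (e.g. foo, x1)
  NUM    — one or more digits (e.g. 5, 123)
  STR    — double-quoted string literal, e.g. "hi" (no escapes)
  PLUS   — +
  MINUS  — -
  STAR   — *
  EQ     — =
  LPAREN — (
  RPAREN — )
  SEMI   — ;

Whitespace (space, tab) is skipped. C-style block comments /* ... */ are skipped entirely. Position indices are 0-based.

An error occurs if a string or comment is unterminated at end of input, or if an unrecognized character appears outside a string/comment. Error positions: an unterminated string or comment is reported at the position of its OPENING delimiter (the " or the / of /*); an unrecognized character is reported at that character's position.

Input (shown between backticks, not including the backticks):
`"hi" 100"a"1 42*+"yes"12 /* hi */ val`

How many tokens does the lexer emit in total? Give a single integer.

Answer: 10

Derivation:
pos=0: enter STRING mode
pos=0: emit STR "hi" (now at pos=4)
pos=5: emit NUM '100' (now at pos=8)
pos=8: enter STRING mode
pos=8: emit STR "a" (now at pos=11)
pos=11: emit NUM '1' (now at pos=12)
pos=13: emit NUM '42' (now at pos=15)
pos=15: emit STAR '*'
pos=16: emit PLUS '+'
pos=17: enter STRING mode
pos=17: emit STR "yes" (now at pos=22)
pos=22: emit NUM '12' (now at pos=24)
pos=25: enter COMMENT mode (saw '/*')
exit COMMENT mode (now at pos=33)
pos=34: emit ID 'val' (now at pos=37)
DONE. 10 tokens: [STR, NUM, STR, NUM, NUM, STAR, PLUS, STR, NUM, ID]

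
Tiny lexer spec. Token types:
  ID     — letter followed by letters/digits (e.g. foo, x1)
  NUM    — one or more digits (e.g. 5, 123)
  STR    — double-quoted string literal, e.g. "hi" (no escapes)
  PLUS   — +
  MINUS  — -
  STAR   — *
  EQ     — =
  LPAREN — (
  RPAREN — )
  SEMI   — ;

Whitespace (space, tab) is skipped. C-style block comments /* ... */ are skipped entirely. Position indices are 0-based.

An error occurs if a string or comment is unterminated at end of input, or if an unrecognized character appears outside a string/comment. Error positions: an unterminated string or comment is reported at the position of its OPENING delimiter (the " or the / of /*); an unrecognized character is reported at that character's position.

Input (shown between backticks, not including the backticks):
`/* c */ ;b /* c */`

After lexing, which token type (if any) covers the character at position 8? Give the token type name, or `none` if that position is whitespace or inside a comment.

Answer: SEMI

Derivation:
pos=0: enter COMMENT mode (saw '/*')
exit COMMENT mode (now at pos=7)
pos=8: emit SEMI ';'
pos=9: emit ID 'b' (now at pos=10)
pos=11: enter COMMENT mode (saw '/*')
exit COMMENT mode (now at pos=18)
DONE. 2 tokens: [SEMI, ID]
Position 8: char is ';' -> SEMI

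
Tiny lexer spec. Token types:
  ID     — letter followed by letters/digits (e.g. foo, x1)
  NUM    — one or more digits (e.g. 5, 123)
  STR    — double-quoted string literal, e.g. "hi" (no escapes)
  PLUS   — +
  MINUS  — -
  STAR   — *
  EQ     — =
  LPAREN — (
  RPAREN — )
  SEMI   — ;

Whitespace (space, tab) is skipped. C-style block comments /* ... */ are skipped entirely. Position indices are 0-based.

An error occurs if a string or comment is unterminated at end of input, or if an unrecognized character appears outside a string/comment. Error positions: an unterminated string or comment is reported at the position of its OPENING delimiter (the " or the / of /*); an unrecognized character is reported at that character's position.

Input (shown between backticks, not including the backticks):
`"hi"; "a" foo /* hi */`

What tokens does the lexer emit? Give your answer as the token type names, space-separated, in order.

Answer: STR SEMI STR ID

Derivation:
pos=0: enter STRING mode
pos=0: emit STR "hi" (now at pos=4)
pos=4: emit SEMI ';'
pos=6: enter STRING mode
pos=6: emit STR "a" (now at pos=9)
pos=10: emit ID 'foo' (now at pos=13)
pos=14: enter COMMENT mode (saw '/*')
exit COMMENT mode (now at pos=22)
DONE. 4 tokens: [STR, SEMI, STR, ID]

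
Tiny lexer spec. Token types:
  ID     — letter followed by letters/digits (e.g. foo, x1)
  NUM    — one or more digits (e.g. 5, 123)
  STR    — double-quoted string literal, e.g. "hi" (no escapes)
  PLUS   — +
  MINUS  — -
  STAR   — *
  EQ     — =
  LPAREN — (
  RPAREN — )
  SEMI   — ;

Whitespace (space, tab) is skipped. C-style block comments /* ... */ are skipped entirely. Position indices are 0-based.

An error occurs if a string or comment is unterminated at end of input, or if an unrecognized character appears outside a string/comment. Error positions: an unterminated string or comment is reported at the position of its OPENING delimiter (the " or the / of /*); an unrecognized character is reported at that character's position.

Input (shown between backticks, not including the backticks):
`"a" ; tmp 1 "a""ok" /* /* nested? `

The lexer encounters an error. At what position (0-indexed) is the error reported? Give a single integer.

Answer: 20

Derivation:
pos=0: enter STRING mode
pos=0: emit STR "a" (now at pos=3)
pos=4: emit SEMI ';'
pos=6: emit ID 'tmp' (now at pos=9)
pos=10: emit NUM '1' (now at pos=11)
pos=12: enter STRING mode
pos=12: emit STR "a" (now at pos=15)
pos=15: enter STRING mode
pos=15: emit STR "ok" (now at pos=19)
pos=20: enter COMMENT mode (saw '/*')
pos=20: ERROR — unterminated comment (reached EOF)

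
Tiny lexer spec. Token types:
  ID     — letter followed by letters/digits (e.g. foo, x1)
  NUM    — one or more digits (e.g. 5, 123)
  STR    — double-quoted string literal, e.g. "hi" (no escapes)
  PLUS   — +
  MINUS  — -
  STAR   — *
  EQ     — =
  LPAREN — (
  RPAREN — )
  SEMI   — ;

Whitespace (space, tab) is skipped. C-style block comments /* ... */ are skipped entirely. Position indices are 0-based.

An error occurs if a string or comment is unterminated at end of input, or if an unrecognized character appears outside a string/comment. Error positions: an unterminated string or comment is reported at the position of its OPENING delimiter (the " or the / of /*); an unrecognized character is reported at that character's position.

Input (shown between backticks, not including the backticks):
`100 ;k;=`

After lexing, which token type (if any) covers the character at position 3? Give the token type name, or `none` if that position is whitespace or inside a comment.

pos=0: emit NUM '100' (now at pos=3)
pos=4: emit SEMI ';'
pos=5: emit ID 'k' (now at pos=6)
pos=6: emit SEMI ';'
pos=7: emit EQ '='
DONE. 5 tokens: [NUM, SEMI, ID, SEMI, EQ]
Position 3: char is ' ' -> none

Answer: none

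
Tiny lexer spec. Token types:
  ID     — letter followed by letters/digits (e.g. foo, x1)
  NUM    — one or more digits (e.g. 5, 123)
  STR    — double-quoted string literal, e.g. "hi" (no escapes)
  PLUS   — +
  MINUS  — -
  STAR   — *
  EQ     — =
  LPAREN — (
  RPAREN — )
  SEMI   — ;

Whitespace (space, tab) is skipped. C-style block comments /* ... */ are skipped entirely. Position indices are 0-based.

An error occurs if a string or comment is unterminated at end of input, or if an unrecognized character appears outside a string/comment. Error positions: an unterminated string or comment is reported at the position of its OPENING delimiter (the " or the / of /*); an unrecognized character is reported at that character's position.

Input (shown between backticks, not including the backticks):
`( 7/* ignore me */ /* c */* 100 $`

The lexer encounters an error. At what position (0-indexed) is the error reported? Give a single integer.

pos=0: emit LPAREN '('
pos=2: emit NUM '7' (now at pos=3)
pos=3: enter COMMENT mode (saw '/*')
exit COMMENT mode (now at pos=18)
pos=19: enter COMMENT mode (saw '/*')
exit COMMENT mode (now at pos=26)
pos=26: emit STAR '*'
pos=28: emit NUM '100' (now at pos=31)
pos=32: ERROR — unrecognized char '$'

Answer: 32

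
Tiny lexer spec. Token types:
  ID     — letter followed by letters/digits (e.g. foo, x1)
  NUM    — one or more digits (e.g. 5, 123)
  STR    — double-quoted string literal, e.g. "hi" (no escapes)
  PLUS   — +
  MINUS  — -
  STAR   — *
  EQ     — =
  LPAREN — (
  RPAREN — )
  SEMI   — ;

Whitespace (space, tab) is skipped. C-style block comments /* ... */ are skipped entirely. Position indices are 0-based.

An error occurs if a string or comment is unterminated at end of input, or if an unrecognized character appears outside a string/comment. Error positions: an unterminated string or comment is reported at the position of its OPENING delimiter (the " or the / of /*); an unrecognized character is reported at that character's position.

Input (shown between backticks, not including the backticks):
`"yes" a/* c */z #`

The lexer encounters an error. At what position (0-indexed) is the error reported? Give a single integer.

Answer: 16

Derivation:
pos=0: enter STRING mode
pos=0: emit STR "yes" (now at pos=5)
pos=6: emit ID 'a' (now at pos=7)
pos=7: enter COMMENT mode (saw '/*')
exit COMMENT mode (now at pos=14)
pos=14: emit ID 'z' (now at pos=15)
pos=16: ERROR — unrecognized char '#'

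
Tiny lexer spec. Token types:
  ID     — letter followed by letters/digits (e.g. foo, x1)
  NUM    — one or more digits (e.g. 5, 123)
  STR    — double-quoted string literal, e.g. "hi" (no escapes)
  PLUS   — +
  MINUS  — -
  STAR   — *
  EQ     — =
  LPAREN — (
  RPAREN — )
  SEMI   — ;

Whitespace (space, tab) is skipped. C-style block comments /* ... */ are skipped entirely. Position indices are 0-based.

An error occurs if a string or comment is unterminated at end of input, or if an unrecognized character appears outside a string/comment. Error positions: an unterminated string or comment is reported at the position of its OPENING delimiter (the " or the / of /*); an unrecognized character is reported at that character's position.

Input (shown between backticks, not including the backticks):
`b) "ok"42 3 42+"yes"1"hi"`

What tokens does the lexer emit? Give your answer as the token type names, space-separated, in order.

Answer: ID RPAREN STR NUM NUM NUM PLUS STR NUM STR

Derivation:
pos=0: emit ID 'b' (now at pos=1)
pos=1: emit RPAREN ')'
pos=3: enter STRING mode
pos=3: emit STR "ok" (now at pos=7)
pos=7: emit NUM '42' (now at pos=9)
pos=10: emit NUM '3' (now at pos=11)
pos=12: emit NUM '42' (now at pos=14)
pos=14: emit PLUS '+'
pos=15: enter STRING mode
pos=15: emit STR "yes" (now at pos=20)
pos=20: emit NUM '1' (now at pos=21)
pos=21: enter STRING mode
pos=21: emit STR "hi" (now at pos=25)
DONE. 10 tokens: [ID, RPAREN, STR, NUM, NUM, NUM, PLUS, STR, NUM, STR]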